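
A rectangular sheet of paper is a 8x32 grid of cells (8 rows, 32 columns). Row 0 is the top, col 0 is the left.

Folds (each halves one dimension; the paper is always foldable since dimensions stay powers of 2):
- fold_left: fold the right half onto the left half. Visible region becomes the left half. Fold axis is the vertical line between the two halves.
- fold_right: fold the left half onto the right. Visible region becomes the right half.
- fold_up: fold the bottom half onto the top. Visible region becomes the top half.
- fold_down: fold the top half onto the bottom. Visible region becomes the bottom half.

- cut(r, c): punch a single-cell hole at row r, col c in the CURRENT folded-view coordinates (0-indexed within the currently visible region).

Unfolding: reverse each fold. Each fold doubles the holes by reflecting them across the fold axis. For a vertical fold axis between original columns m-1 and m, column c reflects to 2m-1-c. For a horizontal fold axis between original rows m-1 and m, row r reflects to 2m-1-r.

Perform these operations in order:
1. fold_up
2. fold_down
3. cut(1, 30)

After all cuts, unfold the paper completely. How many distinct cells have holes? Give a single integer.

Answer: 4

Derivation:
Op 1 fold_up: fold axis h@4; visible region now rows[0,4) x cols[0,32) = 4x32
Op 2 fold_down: fold axis h@2; visible region now rows[2,4) x cols[0,32) = 2x32
Op 3 cut(1, 30): punch at orig (3,30); cuts so far [(3, 30)]; region rows[2,4) x cols[0,32) = 2x32
Unfold 1 (reflect across h@2): 2 holes -> [(0, 30), (3, 30)]
Unfold 2 (reflect across h@4): 4 holes -> [(0, 30), (3, 30), (4, 30), (7, 30)]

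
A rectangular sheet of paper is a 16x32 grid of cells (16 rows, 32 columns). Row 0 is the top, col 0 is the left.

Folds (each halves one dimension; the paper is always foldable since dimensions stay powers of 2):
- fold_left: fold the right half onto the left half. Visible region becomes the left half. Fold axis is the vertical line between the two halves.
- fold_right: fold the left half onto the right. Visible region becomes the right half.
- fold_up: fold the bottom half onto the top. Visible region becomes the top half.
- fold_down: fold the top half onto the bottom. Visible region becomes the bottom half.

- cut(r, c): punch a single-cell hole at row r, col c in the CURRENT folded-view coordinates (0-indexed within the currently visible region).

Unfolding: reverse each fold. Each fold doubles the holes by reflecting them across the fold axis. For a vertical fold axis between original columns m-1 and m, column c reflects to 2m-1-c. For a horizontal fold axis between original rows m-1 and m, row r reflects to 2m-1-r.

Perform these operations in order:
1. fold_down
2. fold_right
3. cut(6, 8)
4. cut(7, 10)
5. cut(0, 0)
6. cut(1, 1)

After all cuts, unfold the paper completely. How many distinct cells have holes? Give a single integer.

Answer: 16

Derivation:
Op 1 fold_down: fold axis h@8; visible region now rows[8,16) x cols[0,32) = 8x32
Op 2 fold_right: fold axis v@16; visible region now rows[8,16) x cols[16,32) = 8x16
Op 3 cut(6, 8): punch at orig (14,24); cuts so far [(14, 24)]; region rows[8,16) x cols[16,32) = 8x16
Op 4 cut(7, 10): punch at orig (15,26); cuts so far [(14, 24), (15, 26)]; region rows[8,16) x cols[16,32) = 8x16
Op 5 cut(0, 0): punch at orig (8,16); cuts so far [(8, 16), (14, 24), (15, 26)]; region rows[8,16) x cols[16,32) = 8x16
Op 6 cut(1, 1): punch at orig (9,17); cuts so far [(8, 16), (9, 17), (14, 24), (15, 26)]; region rows[8,16) x cols[16,32) = 8x16
Unfold 1 (reflect across v@16): 8 holes -> [(8, 15), (8, 16), (9, 14), (9, 17), (14, 7), (14, 24), (15, 5), (15, 26)]
Unfold 2 (reflect across h@8): 16 holes -> [(0, 5), (0, 26), (1, 7), (1, 24), (6, 14), (6, 17), (7, 15), (7, 16), (8, 15), (8, 16), (9, 14), (9, 17), (14, 7), (14, 24), (15, 5), (15, 26)]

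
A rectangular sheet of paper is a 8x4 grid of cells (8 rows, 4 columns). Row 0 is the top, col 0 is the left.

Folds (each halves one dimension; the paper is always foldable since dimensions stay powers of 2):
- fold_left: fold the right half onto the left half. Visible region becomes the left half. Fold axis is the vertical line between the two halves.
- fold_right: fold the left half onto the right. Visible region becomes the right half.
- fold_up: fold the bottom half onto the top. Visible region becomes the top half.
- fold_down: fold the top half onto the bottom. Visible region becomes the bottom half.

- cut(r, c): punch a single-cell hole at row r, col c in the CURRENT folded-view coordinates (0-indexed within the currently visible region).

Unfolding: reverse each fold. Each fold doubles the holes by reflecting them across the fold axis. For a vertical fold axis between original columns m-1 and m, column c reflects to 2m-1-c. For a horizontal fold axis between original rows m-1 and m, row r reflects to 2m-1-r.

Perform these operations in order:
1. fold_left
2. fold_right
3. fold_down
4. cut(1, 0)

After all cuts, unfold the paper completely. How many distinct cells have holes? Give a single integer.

Op 1 fold_left: fold axis v@2; visible region now rows[0,8) x cols[0,2) = 8x2
Op 2 fold_right: fold axis v@1; visible region now rows[0,8) x cols[1,2) = 8x1
Op 3 fold_down: fold axis h@4; visible region now rows[4,8) x cols[1,2) = 4x1
Op 4 cut(1, 0): punch at orig (5,1); cuts so far [(5, 1)]; region rows[4,8) x cols[1,2) = 4x1
Unfold 1 (reflect across h@4): 2 holes -> [(2, 1), (5, 1)]
Unfold 2 (reflect across v@1): 4 holes -> [(2, 0), (2, 1), (5, 0), (5, 1)]
Unfold 3 (reflect across v@2): 8 holes -> [(2, 0), (2, 1), (2, 2), (2, 3), (5, 0), (5, 1), (5, 2), (5, 3)]

Answer: 8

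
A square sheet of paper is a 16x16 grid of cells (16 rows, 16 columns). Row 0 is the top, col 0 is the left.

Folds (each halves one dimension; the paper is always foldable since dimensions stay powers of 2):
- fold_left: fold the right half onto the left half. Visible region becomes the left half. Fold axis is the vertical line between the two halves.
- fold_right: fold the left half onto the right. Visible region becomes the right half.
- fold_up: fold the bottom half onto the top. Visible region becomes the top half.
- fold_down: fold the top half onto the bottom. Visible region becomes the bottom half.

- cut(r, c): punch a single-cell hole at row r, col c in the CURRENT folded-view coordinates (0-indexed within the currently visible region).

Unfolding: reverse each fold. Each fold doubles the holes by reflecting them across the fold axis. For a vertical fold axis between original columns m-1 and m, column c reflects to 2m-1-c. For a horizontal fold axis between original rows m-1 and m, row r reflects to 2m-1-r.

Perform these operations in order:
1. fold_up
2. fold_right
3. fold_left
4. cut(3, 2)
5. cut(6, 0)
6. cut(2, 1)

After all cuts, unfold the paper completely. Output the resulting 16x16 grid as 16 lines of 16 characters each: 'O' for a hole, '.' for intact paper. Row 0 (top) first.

Op 1 fold_up: fold axis h@8; visible region now rows[0,8) x cols[0,16) = 8x16
Op 2 fold_right: fold axis v@8; visible region now rows[0,8) x cols[8,16) = 8x8
Op 3 fold_left: fold axis v@12; visible region now rows[0,8) x cols[8,12) = 8x4
Op 4 cut(3, 2): punch at orig (3,10); cuts so far [(3, 10)]; region rows[0,8) x cols[8,12) = 8x4
Op 5 cut(6, 0): punch at orig (6,8); cuts so far [(3, 10), (6, 8)]; region rows[0,8) x cols[8,12) = 8x4
Op 6 cut(2, 1): punch at orig (2,9); cuts so far [(2, 9), (3, 10), (6, 8)]; region rows[0,8) x cols[8,12) = 8x4
Unfold 1 (reflect across v@12): 6 holes -> [(2, 9), (2, 14), (3, 10), (3, 13), (6, 8), (6, 15)]
Unfold 2 (reflect across v@8): 12 holes -> [(2, 1), (2, 6), (2, 9), (2, 14), (3, 2), (3, 5), (3, 10), (3, 13), (6, 0), (6, 7), (6, 8), (6, 15)]
Unfold 3 (reflect across h@8): 24 holes -> [(2, 1), (2, 6), (2, 9), (2, 14), (3, 2), (3, 5), (3, 10), (3, 13), (6, 0), (6, 7), (6, 8), (6, 15), (9, 0), (9, 7), (9, 8), (9, 15), (12, 2), (12, 5), (12, 10), (12, 13), (13, 1), (13, 6), (13, 9), (13, 14)]

Answer: ................
................
.O....O..O....O.
..O..O....O..O..
................
................
O......OO......O
................
................
O......OO......O
................
................
..O..O....O..O..
.O....O..O....O.
................
................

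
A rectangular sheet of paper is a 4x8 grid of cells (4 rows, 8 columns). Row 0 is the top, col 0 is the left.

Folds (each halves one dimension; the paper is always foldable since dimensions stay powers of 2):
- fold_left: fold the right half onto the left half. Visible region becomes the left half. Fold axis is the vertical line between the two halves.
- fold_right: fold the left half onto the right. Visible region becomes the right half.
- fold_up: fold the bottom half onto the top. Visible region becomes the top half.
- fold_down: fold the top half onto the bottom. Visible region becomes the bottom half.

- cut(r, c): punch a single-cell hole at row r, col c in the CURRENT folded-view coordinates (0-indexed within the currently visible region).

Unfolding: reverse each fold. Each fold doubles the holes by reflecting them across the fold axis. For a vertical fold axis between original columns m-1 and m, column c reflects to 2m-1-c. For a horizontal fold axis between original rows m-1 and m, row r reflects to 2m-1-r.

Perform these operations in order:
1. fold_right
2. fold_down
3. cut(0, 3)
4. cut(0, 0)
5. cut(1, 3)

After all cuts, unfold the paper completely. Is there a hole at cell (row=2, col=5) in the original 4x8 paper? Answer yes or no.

Op 1 fold_right: fold axis v@4; visible region now rows[0,4) x cols[4,8) = 4x4
Op 2 fold_down: fold axis h@2; visible region now rows[2,4) x cols[4,8) = 2x4
Op 3 cut(0, 3): punch at orig (2,7); cuts so far [(2, 7)]; region rows[2,4) x cols[4,8) = 2x4
Op 4 cut(0, 0): punch at orig (2,4); cuts so far [(2, 4), (2, 7)]; region rows[2,4) x cols[4,8) = 2x4
Op 5 cut(1, 3): punch at orig (3,7); cuts so far [(2, 4), (2, 7), (3, 7)]; region rows[2,4) x cols[4,8) = 2x4
Unfold 1 (reflect across h@2): 6 holes -> [(0, 7), (1, 4), (1, 7), (2, 4), (2, 7), (3, 7)]
Unfold 2 (reflect across v@4): 12 holes -> [(0, 0), (0, 7), (1, 0), (1, 3), (1, 4), (1, 7), (2, 0), (2, 3), (2, 4), (2, 7), (3, 0), (3, 7)]
Holes: [(0, 0), (0, 7), (1, 0), (1, 3), (1, 4), (1, 7), (2, 0), (2, 3), (2, 4), (2, 7), (3, 0), (3, 7)]

Answer: no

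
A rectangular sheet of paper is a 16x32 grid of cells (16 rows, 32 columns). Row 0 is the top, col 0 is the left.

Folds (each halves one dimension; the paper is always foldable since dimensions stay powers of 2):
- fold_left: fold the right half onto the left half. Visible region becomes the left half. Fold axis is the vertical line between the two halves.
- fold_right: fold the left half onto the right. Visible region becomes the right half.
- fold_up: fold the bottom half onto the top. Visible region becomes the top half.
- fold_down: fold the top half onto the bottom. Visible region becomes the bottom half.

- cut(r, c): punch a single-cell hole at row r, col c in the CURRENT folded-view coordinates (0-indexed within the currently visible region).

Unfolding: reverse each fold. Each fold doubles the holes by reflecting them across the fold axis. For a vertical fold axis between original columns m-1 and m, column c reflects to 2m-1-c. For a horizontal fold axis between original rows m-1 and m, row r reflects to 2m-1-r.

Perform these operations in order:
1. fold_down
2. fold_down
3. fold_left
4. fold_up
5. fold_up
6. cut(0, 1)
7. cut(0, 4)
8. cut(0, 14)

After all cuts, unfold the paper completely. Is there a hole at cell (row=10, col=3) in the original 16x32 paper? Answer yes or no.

Op 1 fold_down: fold axis h@8; visible region now rows[8,16) x cols[0,32) = 8x32
Op 2 fold_down: fold axis h@12; visible region now rows[12,16) x cols[0,32) = 4x32
Op 3 fold_left: fold axis v@16; visible region now rows[12,16) x cols[0,16) = 4x16
Op 4 fold_up: fold axis h@14; visible region now rows[12,14) x cols[0,16) = 2x16
Op 5 fold_up: fold axis h@13; visible region now rows[12,13) x cols[0,16) = 1x16
Op 6 cut(0, 1): punch at orig (12,1); cuts so far [(12, 1)]; region rows[12,13) x cols[0,16) = 1x16
Op 7 cut(0, 4): punch at orig (12,4); cuts so far [(12, 1), (12, 4)]; region rows[12,13) x cols[0,16) = 1x16
Op 8 cut(0, 14): punch at orig (12,14); cuts so far [(12, 1), (12, 4), (12, 14)]; region rows[12,13) x cols[0,16) = 1x16
Unfold 1 (reflect across h@13): 6 holes -> [(12, 1), (12, 4), (12, 14), (13, 1), (13, 4), (13, 14)]
Unfold 2 (reflect across h@14): 12 holes -> [(12, 1), (12, 4), (12, 14), (13, 1), (13, 4), (13, 14), (14, 1), (14, 4), (14, 14), (15, 1), (15, 4), (15, 14)]
Unfold 3 (reflect across v@16): 24 holes -> [(12, 1), (12, 4), (12, 14), (12, 17), (12, 27), (12, 30), (13, 1), (13, 4), (13, 14), (13, 17), (13, 27), (13, 30), (14, 1), (14, 4), (14, 14), (14, 17), (14, 27), (14, 30), (15, 1), (15, 4), (15, 14), (15, 17), (15, 27), (15, 30)]
Unfold 4 (reflect across h@12): 48 holes -> [(8, 1), (8, 4), (8, 14), (8, 17), (8, 27), (8, 30), (9, 1), (9, 4), (9, 14), (9, 17), (9, 27), (9, 30), (10, 1), (10, 4), (10, 14), (10, 17), (10, 27), (10, 30), (11, 1), (11, 4), (11, 14), (11, 17), (11, 27), (11, 30), (12, 1), (12, 4), (12, 14), (12, 17), (12, 27), (12, 30), (13, 1), (13, 4), (13, 14), (13, 17), (13, 27), (13, 30), (14, 1), (14, 4), (14, 14), (14, 17), (14, 27), (14, 30), (15, 1), (15, 4), (15, 14), (15, 17), (15, 27), (15, 30)]
Unfold 5 (reflect across h@8): 96 holes -> [(0, 1), (0, 4), (0, 14), (0, 17), (0, 27), (0, 30), (1, 1), (1, 4), (1, 14), (1, 17), (1, 27), (1, 30), (2, 1), (2, 4), (2, 14), (2, 17), (2, 27), (2, 30), (3, 1), (3, 4), (3, 14), (3, 17), (3, 27), (3, 30), (4, 1), (4, 4), (4, 14), (4, 17), (4, 27), (4, 30), (5, 1), (5, 4), (5, 14), (5, 17), (5, 27), (5, 30), (6, 1), (6, 4), (6, 14), (6, 17), (6, 27), (6, 30), (7, 1), (7, 4), (7, 14), (7, 17), (7, 27), (7, 30), (8, 1), (8, 4), (8, 14), (8, 17), (8, 27), (8, 30), (9, 1), (9, 4), (9, 14), (9, 17), (9, 27), (9, 30), (10, 1), (10, 4), (10, 14), (10, 17), (10, 27), (10, 30), (11, 1), (11, 4), (11, 14), (11, 17), (11, 27), (11, 30), (12, 1), (12, 4), (12, 14), (12, 17), (12, 27), (12, 30), (13, 1), (13, 4), (13, 14), (13, 17), (13, 27), (13, 30), (14, 1), (14, 4), (14, 14), (14, 17), (14, 27), (14, 30), (15, 1), (15, 4), (15, 14), (15, 17), (15, 27), (15, 30)]
Holes: [(0, 1), (0, 4), (0, 14), (0, 17), (0, 27), (0, 30), (1, 1), (1, 4), (1, 14), (1, 17), (1, 27), (1, 30), (2, 1), (2, 4), (2, 14), (2, 17), (2, 27), (2, 30), (3, 1), (3, 4), (3, 14), (3, 17), (3, 27), (3, 30), (4, 1), (4, 4), (4, 14), (4, 17), (4, 27), (4, 30), (5, 1), (5, 4), (5, 14), (5, 17), (5, 27), (5, 30), (6, 1), (6, 4), (6, 14), (6, 17), (6, 27), (6, 30), (7, 1), (7, 4), (7, 14), (7, 17), (7, 27), (7, 30), (8, 1), (8, 4), (8, 14), (8, 17), (8, 27), (8, 30), (9, 1), (9, 4), (9, 14), (9, 17), (9, 27), (9, 30), (10, 1), (10, 4), (10, 14), (10, 17), (10, 27), (10, 30), (11, 1), (11, 4), (11, 14), (11, 17), (11, 27), (11, 30), (12, 1), (12, 4), (12, 14), (12, 17), (12, 27), (12, 30), (13, 1), (13, 4), (13, 14), (13, 17), (13, 27), (13, 30), (14, 1), (14, 4), (14, 14), (14, 17), (14, 27), (14, 30), (15, 1), (15, 4), (15, 14), (15, 17), (15, 27), (15, 30)]

Answer: no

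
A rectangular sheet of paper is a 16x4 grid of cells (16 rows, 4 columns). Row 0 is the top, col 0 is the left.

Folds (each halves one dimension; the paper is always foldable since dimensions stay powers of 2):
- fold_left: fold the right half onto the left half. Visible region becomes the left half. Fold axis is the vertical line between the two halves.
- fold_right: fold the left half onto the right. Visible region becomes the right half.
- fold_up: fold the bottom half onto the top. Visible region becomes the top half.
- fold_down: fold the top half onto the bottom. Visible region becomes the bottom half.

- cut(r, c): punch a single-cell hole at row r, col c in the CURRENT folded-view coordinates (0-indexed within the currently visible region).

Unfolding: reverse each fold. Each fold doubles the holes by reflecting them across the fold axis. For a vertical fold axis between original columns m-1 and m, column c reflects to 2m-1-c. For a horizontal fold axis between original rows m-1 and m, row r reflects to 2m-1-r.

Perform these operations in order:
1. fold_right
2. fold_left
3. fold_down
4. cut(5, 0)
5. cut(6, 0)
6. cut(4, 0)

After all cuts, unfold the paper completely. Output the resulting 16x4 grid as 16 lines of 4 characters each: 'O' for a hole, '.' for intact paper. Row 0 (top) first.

Op 1 fold_right: fold axis v@2; visible region now rows[0,16) x cols[2,4) = 16x2
Op 2 fold_left: fold axis v@3; visible region now rows[0,16) x cols[2,3) = 16x1
Op 3 fold_down: fold axis h@8; visible region now rows[8,16) x cols[2,3) = 8x1
Op 4 cut(5, 0): punch at orig (13,2); cuts so far [(13, 2)]; region rows[8,16) x cols[2,3) = 8x1
Op 5 cut(6, 0): punch at orig (14,2); cuts so far [(13, 2), (14, 2)]; region rows[8,16) x cols[2,3) = 8x1
Op 6 cut(4, 0): punch at orig (12,2); cuts so far [(12, 2), (13, 2), (14, 2)]; region rows[8,16) x cols[2,3) = 8x1
Unfold 1 (reflect across h@8): 6 holes -> [(1, 2), (2, 2), (3, 2), (12, 2), (13, 2), (14, 2)]
Unfold 2 (reflect across v@3): 12 holes -> [(1, 2), (1, 3), (2, 2), (2, 3), (3, 2), (3, 3), (12, 2), (12, 3), (13, 2), (13, 3), (14, 2), (14, 3)]
Unfold 3 (reflect across v@2): 24 holes -> [(1, 0), (1, 1), (1, 2), (1, 3), (2, 0), (2, 1), (2, 2), (2, 3), (3, 0), (3, 1), (3, 2), (3, 3), (12, 0), (12, 1), (12, 2), (12, 3), (13, 0), (13, 1), (13, 2), (13, 3), (14, 0), (14, 1), (14, 2), (14, 3)]

Answer: ....
OOOO
OOOO
OOOO
....
....
....
....
....
....
....
....
OOOO
OOOO
OOOO
....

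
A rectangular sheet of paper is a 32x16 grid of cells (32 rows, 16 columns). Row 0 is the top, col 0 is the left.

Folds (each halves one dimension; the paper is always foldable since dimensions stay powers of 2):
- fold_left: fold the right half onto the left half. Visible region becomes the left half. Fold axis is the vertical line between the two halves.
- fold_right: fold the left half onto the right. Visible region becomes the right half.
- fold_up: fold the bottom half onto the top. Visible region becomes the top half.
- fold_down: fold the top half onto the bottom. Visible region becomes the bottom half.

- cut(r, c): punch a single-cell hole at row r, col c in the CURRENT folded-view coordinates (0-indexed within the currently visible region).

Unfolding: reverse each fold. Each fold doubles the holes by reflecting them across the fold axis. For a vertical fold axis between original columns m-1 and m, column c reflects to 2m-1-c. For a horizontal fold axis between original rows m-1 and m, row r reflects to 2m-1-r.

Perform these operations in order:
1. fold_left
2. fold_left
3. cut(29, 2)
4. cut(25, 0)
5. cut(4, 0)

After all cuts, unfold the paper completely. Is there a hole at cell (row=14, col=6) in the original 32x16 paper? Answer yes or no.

Answer: no

Derivation:
Op 1 fold_left: fold axis v@8; visible region now rows[0,32) x cols[0,8) = 32x8
Op 2 fold_left: fold axis v@4; visible region now rows[0,32) x cols[0,4) = 32x4
Op 3 cut(29, 2): punch at orig (29,2); cuts so far [(29, 2)]; region rows[0,32) x cols[0,4) = 32x4
Op 4 cut(25, 0): punch at orig (25,0); cuts so far [(25, 0), (29, 2)]; region rows[0,32) x cols[0,4) = 32x4
Op 5 cut(4, 0): punch at orig (4,0); cuts so far [(4, 0), (25, 0), (29, 2)]; region rows[0,32) x cols[0,4) = 32x4
Unfold 1 (reflect across v@4): 6 holes -> [(4, 0), (4, 7), (25, 0), (25, 7), (29, 2), (29, 5)]
Unfold 2 (reflect across v@8): 12 holes -> [(4, 0), (4, 7), (4, 8), (4, 15), (25, 0), (25, 7), (25, 8), (25, 15), (29, 2), (29, 5), (29, 10), (29, 13)]
Holes: [(4, 0), (4, 7), (4, 8), (4, 15), (25, 0), (25, 7), (25, 8), (25, 15), (29, 2), (29, 5), (29, 10), (29, 13)]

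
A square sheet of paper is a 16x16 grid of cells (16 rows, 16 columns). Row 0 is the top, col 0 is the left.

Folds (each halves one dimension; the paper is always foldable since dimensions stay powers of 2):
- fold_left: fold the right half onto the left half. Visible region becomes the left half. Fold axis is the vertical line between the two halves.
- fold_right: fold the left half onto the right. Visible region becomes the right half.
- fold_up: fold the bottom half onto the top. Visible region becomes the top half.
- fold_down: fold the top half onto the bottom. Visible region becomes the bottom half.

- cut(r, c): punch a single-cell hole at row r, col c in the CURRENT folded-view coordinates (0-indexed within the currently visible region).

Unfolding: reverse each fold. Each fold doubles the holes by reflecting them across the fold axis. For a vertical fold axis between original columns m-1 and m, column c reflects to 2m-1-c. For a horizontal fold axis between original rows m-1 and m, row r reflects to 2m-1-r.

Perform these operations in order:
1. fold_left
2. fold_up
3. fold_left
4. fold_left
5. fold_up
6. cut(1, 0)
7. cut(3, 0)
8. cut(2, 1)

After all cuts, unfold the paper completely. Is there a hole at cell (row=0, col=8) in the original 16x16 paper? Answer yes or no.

Op 1 fold_left: fold axis v@8; visible region now rows[0,16) x cols[0,8) = 16x8
Op 2 fold_up: fold axis h@8; visible region now rows[0,8) x cols[0,8) = 8x8
Op 3 fold_left: fold axis v@4; visible region now rows[0,8) x cols[0,4) = 8x4
Op 4 fold_left: fold axis v@2; visible region now rows[0,8) x cols[0,2) = 8x2
Op 5 fold_up: fold axis h@4; visible region now rows[0,4) x cols[0,2) = 4x2
Op 6 cut(1, 0): punch at orig (1,0); cuts so far [(1, 0)]; region rows[0,4) x cols[0,2) = 4x2
Op 7 cut(3, 0): punch at orig (3,0); cuts so far [(1, 0), (3, 0)]; region rows[0,4) x cols[0,2) = 4x2
Op 8 cut(2, 1): punch at orig (2,1); cuts so far [(1, 0), (2, 1), (3, 0)]; region rows[0,4) x cols[0,2) = 4x2
Unfold 1 (reflect across h@4): 6 holes -> [(1, 0), (2, 1), (3, 0), (4, 0), (5, 1), (6, 0)]
Unfold 2 (reflect across v@2): 12 holes -> [(1, 0), (1, 3), (2, 1), (2, 2), (3, 0), (3, 3), (4, 0), (4, 3), (5, 1), (5, 2), (6, 0), (6, 3)]
Unfold 3 (reflect across v@4): 24 holes -> [(1, 0), (1, 3), (1, 4), (1, 7), (2, 1), (2, 2), (2, 5), (2, 6), (3, 0), (3, 3), (3, 4), (3, 7), (4, 0), (4, 3), (4, 4), (4, 7), (5, 1), (5, 2), (5, 5), (5, 6), (6, 0), (6, 3), (6, 4), (6, 7)]
Unfold 4 (reflect across h@8): 48 holes -> [(1, 0), (1, 3), (1, 4), (1, 7), (2, 1), (2, 2), (2, 5), (2, 6), (3, 0), (3, 3), (3, 4), (3, 7), (4, 0), (4, 3), (4, 4), (4, 7), (5, 1), (5, 2), (5, 5), (5, 6), (6, 0), (6, 3), (6, 4), (6, 7), (9, 0), (9, 3), (9, 4), (9, 7), (10, 1), (10, 2), (10, 5), (10, 6), (11, 0), (11, 3), (11, 4), (11, 7), (12, 0), (12, 3), (12, 4), (12, 7), (13, 1), (13, 2), (13, 5), (13, 6), (14, 0), (14, 3), (14, 4), (14, 7)]
Unfold 5 (reflect across v@8): 96 holes -> [(1, 0), (1, 3), (1, 4), (1, 7), (1, 8), (1, 11), (1, 12), (1, 15), (2, 1), (2, 2), (2, 5), (2, 6), (2, 9), (2, 10), (2, 13), (2, 14), (3, 0), (3, 3), (3, 4), (3, 7), (3, 8), (3, 11), (3, 12), (3, 15), (4, 0), (4, 3), (4, 4), (4, 7), (4, 8), (4, 11), (4, 12), (4, 15), (5, 1), (5, 2), (5, 5), (5, 6), (5, 9), (5, 10), (5, 13), (5, 14), (6, 0), (6, 3), (6, 4), (6, 7), (6, 8), (6, 11), (6, 12), (6, 15), (9, 0), (9, 3), (9, 4), (9, 7), (9, 8), (9, 11), (9, 12), (9, 15), (10, 1), (10, 2), (10, 5), (10, 6), (10, 9), (10, 10), (10, 13), (10, 14), (11, 0), (11, 3), (11, 4), (11, 7), (11, 8), (11, 11), (11, 12), (11, 15), (12, 0), (12, 3), (12, 4), (12, 7), (12, 8), (12, 11), (12, 12), (12, 15), (13, 1), (13, 2), (13, 5), (13, 6), (13, 9), (13, 10), (13, 13), (13, 14), (14, 0), (14, 3), (14, 4), (14, 7), (14, 8), (14, 11), (14, 12), (14, 15)]
Holes: [(1, 0), (1, 3), (1, 4), (1, 7), (1, 8), (1, 11), (1, 12), (1, 15), (2, 1), (2, 2), (2, 5), (2, 6), (2, 9), (2, 10), (2, 13), (2, 14), (3, 0), (3, 3), (3, 4), (3, 7), (3, 8), (3, 11), (3, 12), (3, 15), (4, 0), (4, 3), (4, 4), (4, 7), (4, 8), (4, 11), (4, 12), (4, 15), (5, 1), (5, 2), (5, 5), (5, 6), (5, 9), (5, 10), (5, 13), (5, 14), (6, 0), (6, 3), (6, 4), (6, 7), (6, 8), (6, 11), (6, 12), (6, 15), (9, 0), (9, 3), (9, 4), (9, 7), (9, 8), (9, 11), (9, 12), (9, 15), (10, 1), (10, 2), (10, 5), (10, 6), (10, 9), (10, 10), (10, 13), (10, 14), (11, 0), (11, 3), (11, 4), (11, 7), (11, 8), (11, 11), (11, 12), (11, 15), (12, 0), (12, 3), (12, 4), (12, 7), (12, 8), (12, 11), (12, 12), (12, 15), (13, 1), (13, 2), (13, 5), (13, 6), (13, 9), (13, 10), (13, 13), (13, 14), (14, 0), (14, 3), (14, 4), (14, 7), (14, 8), (14, 11), (14, 12), (14, 15)]

Answer: no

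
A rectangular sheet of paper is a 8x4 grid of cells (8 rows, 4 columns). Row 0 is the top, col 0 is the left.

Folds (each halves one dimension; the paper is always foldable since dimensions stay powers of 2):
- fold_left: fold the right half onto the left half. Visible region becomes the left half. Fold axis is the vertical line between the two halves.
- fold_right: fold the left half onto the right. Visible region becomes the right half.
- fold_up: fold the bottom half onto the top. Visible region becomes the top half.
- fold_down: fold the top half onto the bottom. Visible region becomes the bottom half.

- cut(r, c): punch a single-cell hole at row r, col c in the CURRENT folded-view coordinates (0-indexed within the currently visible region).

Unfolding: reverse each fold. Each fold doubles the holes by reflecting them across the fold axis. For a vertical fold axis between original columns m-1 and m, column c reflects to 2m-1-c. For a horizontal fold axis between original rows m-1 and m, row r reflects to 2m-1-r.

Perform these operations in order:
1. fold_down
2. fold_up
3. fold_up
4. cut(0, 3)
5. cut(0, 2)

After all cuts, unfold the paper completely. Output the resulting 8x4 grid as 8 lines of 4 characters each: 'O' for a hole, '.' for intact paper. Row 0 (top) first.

Op 1 fold_down: fold axis h@4; visible region now rows[4,8) x cols[0,4) = 4x4
Op 2 fold_up: fold axis h@6; visible region now rows[4,6) x cols[0,4) = 2x4
Op 3 fold_up: fold axis h@5; visible region now rows[4,5) x cols[0,4) = 1x4
Op 4 cut(0, 3): punch at orig (4,3); cuts so far [(4, 3)]; region rows[4,5) x cols[0,4) = 1x4
Op 5 cut(0, 2): punch at orig (4,2); cuts so far [(4, 2), (4, 3)]; region rows[4,5) x cols[0,4) = 1x4
Unfold 1 (reflect across h@5): 4 holes -> [(4, 2), (4, 3), (5, 2), (5, 3)]
Unfold 2 (reflect across h@6): 8 holes -> [(4, 2), (4, 3), (5, 2), (5, 3), (6, 2), (6, 3), (7, 2), (7, 3)]
Unfold 3 (reflect across h@4): 16 holes -> [(0, 2), (0, 3), (1, 2), (1, 3), (2, 2), (2, 3), (3, 2), (3, 3), (4, 2), (4, 3), (5, 2), (5, 3), (6, 2), (6, 3), (7, 2), (7, 3)]

Answer: ..OO
..OO
..OO
..OO
..OO
..OO
..OO
..OO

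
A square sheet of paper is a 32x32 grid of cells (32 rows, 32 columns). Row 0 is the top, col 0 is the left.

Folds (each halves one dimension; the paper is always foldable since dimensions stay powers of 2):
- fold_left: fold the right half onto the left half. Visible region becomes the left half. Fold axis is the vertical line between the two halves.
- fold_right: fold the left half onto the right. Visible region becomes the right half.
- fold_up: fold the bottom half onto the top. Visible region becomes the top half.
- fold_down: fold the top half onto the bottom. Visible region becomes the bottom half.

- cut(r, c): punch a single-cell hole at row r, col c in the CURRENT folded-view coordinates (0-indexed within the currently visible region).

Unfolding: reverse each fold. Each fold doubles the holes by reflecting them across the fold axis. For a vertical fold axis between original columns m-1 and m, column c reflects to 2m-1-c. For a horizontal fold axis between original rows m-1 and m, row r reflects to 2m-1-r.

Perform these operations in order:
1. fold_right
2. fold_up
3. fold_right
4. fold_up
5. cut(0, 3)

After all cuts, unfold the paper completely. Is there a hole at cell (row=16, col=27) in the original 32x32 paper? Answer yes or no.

Op 1 fold_right: fold axis v@16; visible region now rows[0,32) x cols[16,32) = 32x16
Op 2 fold_up: fold axis h@16; visible region now rows[0,16) x cols[16,32) = 16x16
Op 3 fold_right: fold axis v@24; visible region now rows[0,16) x cols[24,32) = 16x8
Op 4 fold_up: fold axis h@8; visible region now rows[0,8) x cols[24,32) = 8x8
Op 5 cut(0, 3): punch at orig (0,27); cuts so far [(0, 27)]; region rows[0,8) x cols[24,32) = 8x8
Unfold 1 (reflect across h@8): 2 holes -> [(0, 27), (15, 27)]
Unfold 2 (reflect across v@24): 4 holes -> [(0, 20), (0, 27), (15, 20), (15, 27)]
Unfold 3 (reflect across h@16): 8 holes -> [(0, 20), (0, 27), (15, 20), (15, 27), (16, 20), (16, 27), (31, 20), (31, 27)]
Unfold 4 (reflect across v@16): 16 holes -> [(0, 4), (0, 11), (0, 20), (0, 27), (15, 4), (15, 11), (15, 20), (15, 27), (16, 4), (16, 11), (16, 20), (16, 27), (31, 4), (31, 11), (31, 20), (31, 27)]
Holes: [(0, 4), (0, 11), (0, 20), (0, 27), (15, 4), (15, 11), (15, 20), (15, 27), (16, 4), (16, 11), (16, 20), (16, 27), (31, 4), (31, 11), (31, 20), (31, 27)]

Answer: yes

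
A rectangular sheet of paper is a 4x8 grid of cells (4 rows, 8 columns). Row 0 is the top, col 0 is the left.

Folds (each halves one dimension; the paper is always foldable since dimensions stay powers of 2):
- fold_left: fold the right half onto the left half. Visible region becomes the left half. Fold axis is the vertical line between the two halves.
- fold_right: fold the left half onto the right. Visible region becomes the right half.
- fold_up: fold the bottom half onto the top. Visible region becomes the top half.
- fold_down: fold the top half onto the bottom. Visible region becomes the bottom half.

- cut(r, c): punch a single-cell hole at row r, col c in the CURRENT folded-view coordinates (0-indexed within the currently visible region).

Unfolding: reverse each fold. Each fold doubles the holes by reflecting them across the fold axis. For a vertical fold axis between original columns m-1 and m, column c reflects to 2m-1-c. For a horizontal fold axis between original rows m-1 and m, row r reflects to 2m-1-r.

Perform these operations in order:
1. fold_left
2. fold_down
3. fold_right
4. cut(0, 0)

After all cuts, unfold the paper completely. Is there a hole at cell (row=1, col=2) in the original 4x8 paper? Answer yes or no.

Op 1 fold_left: fold axis v@4; visible region now rows[0,4) x cols[0,4) = 4x4
Op 2 fold_down: fold axis h@2; visible region now rows[2,4) x cols[0,4) = 2x4
Op 3 fold_right: fold axis v@2; visible region now rows[2,4) x cols[2,4) = 2x2
Op 4 cut(0, 0): punch at orig (2,2); cuts so far [(2, 2)]; region rows[2,4) x cols[2,4) = 2x2
Unfold 1 (reflect across v@2): 2 holes -> [(2, 1), (2, 2)]
Unfold 2 (reflect across h@2): 4 holes -> [(1, 1), (1, 2), (2, 1), (2, 2)]
Unfold 3 (reflect across v@4): 8 holes -> [(1, 1), (1, 2), (1, 5), (1, 6), (2, 1), (2, 2), (2, 5), (2, 6)]
Holes: [(1, 1), (1, 2), (1, 5), (1, 6), (2, 1), (2, 2), (2, 5), (2, 6)]

Answer: yes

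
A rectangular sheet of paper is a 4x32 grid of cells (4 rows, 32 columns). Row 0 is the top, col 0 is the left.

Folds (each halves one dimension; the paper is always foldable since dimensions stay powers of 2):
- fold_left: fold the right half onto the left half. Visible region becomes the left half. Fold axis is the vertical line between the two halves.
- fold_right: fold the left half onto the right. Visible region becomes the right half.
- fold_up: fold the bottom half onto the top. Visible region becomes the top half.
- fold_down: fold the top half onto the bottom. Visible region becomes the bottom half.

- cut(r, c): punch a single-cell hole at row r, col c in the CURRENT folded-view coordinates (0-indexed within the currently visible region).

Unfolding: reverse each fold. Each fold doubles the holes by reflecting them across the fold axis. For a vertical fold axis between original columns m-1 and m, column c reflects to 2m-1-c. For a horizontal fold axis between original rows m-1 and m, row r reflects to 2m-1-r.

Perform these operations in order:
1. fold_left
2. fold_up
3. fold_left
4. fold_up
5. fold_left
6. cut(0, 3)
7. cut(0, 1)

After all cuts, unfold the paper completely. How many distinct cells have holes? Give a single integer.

Answer: 64

Derivation:
Op 1 fold_left: fold axis v@16; visible region now rows[0,4) x cols[0,16) = 4x16
Op 2 fold_up: fold axis h@2; visible region now rows[0,2) x cols[0,16) = 2x16
Op 3 fold_left: fold axis v@8; visible region now rows[0,2) x cols[0,8) = 2x8
Op 4 fold_up: fold axis h@1; visible region now rows[0,1) x cols[0,8) = 1x8
Op 5 fold_left: fold axis v@4; visible region now rows[0,1) x cols[0,4) = 1x4
Op 6 cut(0, 3): punch at orig (0,3); cuts so far [(0, 3)]; region rows[0,1) x cols[0,4) = 1x4
Op 7 cut(0, 1): punch at orig (0,1); cuts so far [(0, 1), (0, 3)]; region rows[0,1) x cols[0,4) = 1x4
Unfold 1 (reflect across v@4): 4 holes -> [(0, 1), (0, 3), (0, 4), (0, 6)]
Unfold 2 (reflect across h@1): 8 holes -> [(0, 1), (0, 3), (0, 4), (0, 6), (1, 1), (1, 3), (1, 4), (1, 6)]
Unfold 3 (reflect across v@8): 16 holes -> [(0, 1), (0, 3), (0, 4), (0, 6), (0, 9), (0, 11), (0, 12), (0, 14), (1, 1), (1, 3), (1, 4), (1, 6), (1, 9), (1, 11), (1, 12), (1, 14)]
Unfold 4 (reflect across h@2): 32 holes -> [(0, 1), (0, 3), (0, 4), (0, 6), (0, 9), (0, 11), (0, 12), (0, 14), (1, 1), (1, 3), (1, 4), (1, 6), (1, 9), (1, 11), (1, 12), (1, 14), (2, 1), (2, 3), (2, 4), (2, 6), (2, 9), (2, 11), (2, 12), (2, 14), (3, 1), (3, 3), (3, 4), (3, 6), (3, 9), (3, 11), (3, 12), (3, 14)]
Unfold 5 (reflect across v@16): 64 holes -> [(0, 1), (0, 3), (0, 4), (0, 6), (0, 9), (0, 11), (0, 12), (0, 14), (0, 17), (0, 19), (0, 20), (0, 22), (0, 25), (0, 27), (0, 28), (0, 30), (1, 1), (1, 3), (1, 4), (1, 6), (1, 9), (1, 11), (1, 12), (1, 14), (1, 17), (1, 19), (1, 20), (1, 22), (1, 25), (1, 27), (1, 28), (1, 30), (2, 1), (2, 3), (2, 4), (2, 6), (2, 9), (2, 11), (2, 12), (2, 14), (2, 17), (2, 19), (2, 20), (2, 22), (2, 25), (2, 27), (2, 28), (2, 30), (3, 1), (3, 3), (3, 4), (3, 6), (3, 9), (3, 11), (3, 12), (3, 14), (3, 17), (3, 19), (3, 20), (3, 22), (3, 25), (3, 27), (3, 28), (3, 30)]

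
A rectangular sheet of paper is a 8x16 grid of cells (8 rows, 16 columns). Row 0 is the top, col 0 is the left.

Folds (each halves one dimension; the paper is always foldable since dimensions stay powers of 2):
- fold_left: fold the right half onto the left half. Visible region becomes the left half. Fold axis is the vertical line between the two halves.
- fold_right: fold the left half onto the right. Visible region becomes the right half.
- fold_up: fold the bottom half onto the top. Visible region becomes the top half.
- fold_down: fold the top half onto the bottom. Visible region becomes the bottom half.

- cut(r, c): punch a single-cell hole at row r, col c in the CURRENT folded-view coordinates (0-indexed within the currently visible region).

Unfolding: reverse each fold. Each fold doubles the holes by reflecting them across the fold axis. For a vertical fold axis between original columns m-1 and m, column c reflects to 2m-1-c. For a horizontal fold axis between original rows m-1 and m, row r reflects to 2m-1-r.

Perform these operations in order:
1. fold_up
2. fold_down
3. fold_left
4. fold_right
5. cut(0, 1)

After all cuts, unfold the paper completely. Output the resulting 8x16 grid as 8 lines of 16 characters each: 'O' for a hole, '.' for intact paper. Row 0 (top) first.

Op 1 fold_up: fold axis h@4; visible region now rows[0,4) x cols[0,16) = 4x16
Op 2 fold_down: fold axis h@2; visible region now rows[2,4) x cols[0,16) = 2x16
Op 3 fold_left: fold axis v@8; visible region now rows[2,4) x cols[0,8) = 2x8
Op 4 fold_right: fold axis v@4; visible region now rows[2,4) x cols[4,8) = 2x4
Op 5 cut(0, 1): punch at orig (2,5); cuts so far [(2, 5)]; region rows[2,4) x cols[4,8) = 2x4
Unfold 1 (reflect across v@4): 2 holes -> [(2, 2), (2, 5)]
Unfold 2 (reflect across v@8): 4 holes -> [(2, 2), (2, 5), (2, 10), (2, 13)]
Unfold 3 (reflect across h@2): 8 holes -> [(1, 2), (1, 5), (1, 10), (1, 13), (2, 2), (2, 5), (2, 10), (2, 13)]
Unfold 4 (reflect across h@4): 16 holes -> [(1, 2), (1, 5), (1, 10), (1, 13), (2, 2), (2, 5), (2, 10), (2, 13), (5, 2), (5, 5), (5, 10), (5, 13), (6, 2), (6, 5), (6, 10), (6, 13)]

Answer: ................
..O..O....O..O..
..O..O....O..O..
................
................
..O..O....O..O..
..O..O....O..O..
................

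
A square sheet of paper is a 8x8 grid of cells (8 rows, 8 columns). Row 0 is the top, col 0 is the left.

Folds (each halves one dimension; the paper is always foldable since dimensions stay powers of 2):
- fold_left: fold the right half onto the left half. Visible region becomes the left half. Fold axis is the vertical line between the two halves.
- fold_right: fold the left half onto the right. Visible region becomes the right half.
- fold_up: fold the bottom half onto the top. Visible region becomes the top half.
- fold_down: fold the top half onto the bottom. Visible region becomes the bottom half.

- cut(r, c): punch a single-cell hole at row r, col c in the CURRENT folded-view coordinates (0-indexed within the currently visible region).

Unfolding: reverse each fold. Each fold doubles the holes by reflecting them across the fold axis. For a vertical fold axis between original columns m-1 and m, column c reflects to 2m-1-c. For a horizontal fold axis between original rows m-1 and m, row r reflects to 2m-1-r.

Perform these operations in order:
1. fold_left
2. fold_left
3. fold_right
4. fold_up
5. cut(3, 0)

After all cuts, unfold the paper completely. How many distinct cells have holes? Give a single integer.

Answer: 16

Derivation:
Op 1 fold_left: fold axis v@4; visible region now rows[0,8) x cols[0,4) = 8x4
Op 2 fold_left: fold axis v@2; visible region now rows[0,8) x cols[0,2) = 8x2
Op 3 fold_right: fold axis v@1; visible region now rows[0,8) x cols[1,2) = 8x1
Op 4 fold_up: fold axis h@4; visible region now rows[0,4) x cols[1,2) = 4x1
Op 5 cut(3, 0): punch at orig (3,1); cuts so far [(3, 1)]; region rows[0,4) x cols[1,2) = 4x1
Unfold 1 (reflect across h@4): 2 holes -> [(3, 1), (4, 1)]
Unfold 2 (reflect across v@1): 4 holes -> [(3, 0), (3, 1), (4, 0), (4, 1)]
Unfold 3 (reflect across v@2): 8 holes -> [(3, 0), (3, 1), (3, 2), (3, 3), (4, 0), (4, 1), (4, 2), (4, 3)]
Unfold 4 (reflect across v@4): 16 holes -> [(3, 0), (3, 1), (3, 2), (3, 3), (3, 4), (3, 5), (3, 6), (3, 7), (4, 0), (4, 1), (4, 2), (4, 3), (4, 4), (4, 5), (4, 6), (4, 7)]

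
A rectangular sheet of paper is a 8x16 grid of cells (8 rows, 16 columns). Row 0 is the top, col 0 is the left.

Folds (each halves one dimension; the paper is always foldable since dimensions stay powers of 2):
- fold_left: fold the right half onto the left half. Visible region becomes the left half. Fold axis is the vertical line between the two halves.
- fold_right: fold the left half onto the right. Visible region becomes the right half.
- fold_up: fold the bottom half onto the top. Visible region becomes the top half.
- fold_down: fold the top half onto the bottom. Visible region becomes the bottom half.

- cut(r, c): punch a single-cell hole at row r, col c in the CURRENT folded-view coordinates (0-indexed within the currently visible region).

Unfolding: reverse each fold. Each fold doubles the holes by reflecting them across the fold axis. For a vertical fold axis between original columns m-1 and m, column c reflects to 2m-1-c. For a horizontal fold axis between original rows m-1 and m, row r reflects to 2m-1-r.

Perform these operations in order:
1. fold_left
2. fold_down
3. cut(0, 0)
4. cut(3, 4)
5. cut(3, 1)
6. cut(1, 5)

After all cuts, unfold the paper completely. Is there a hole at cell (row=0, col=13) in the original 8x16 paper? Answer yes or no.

Answer: no

Derivation:
Op 1 fold_left: fold axis v@8; visible region now rows[0,8) x cols[0,8) = 8x8
Op 2 fold_down: fold axis h@4; visible region now rows[4,8) x cols[0,8) = 4x8
Op 3 cut(0, 0): punch at orig (4,0); cuts so far [(4, 0)]; region rows[4,8) x cols[0,8) = 4x8
Op 4 cut(3, 4): punch at orig (7,4); cuts so far [(4, 0), (7, 4)]; region rows[4,8) x cols[0,8) = 4x8
Op 5 cut(3, 1): punch at orig (7,1); cuts so far [(4, 0), (7, 1), (7, 4)]; region rows[4,8) x cols[0,8) = 4x8
Op 6 cut(1, 5): punch at orig (5,5); cuts so far [(4, 0), (5, 5), (7, 1), (7, 4)]; region rows[4,8) x cols[0,8) = 4x8
Unfold 1 (reflect across h@4): 8 holes -> [(0, 1), (0, 4), (2, 5), (3, 0), (4, 0), (5, 5), (7, 1), (7, 4)]
Unfold 2 (reflect across v@8): 16 holes -> [(0, 1), (0, 4), (0, 11), (0, 14), (2, 5), (2, 10), (3, 0), (3, 15), (4, 0), (4, 15), (5, 5), (5, 10), (7, 1), (7, 4), (7, 11), (7, 14)]
Holes: [(0, 1), (0, 4), (0, 11), (0, 14), (2, 5), (2, 10), (3, 0), (3, 15), (4, 0), (4, 15), (5, 5), (5, 10), (7, 1), (7, 4), (7, 11), (7, 14)]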